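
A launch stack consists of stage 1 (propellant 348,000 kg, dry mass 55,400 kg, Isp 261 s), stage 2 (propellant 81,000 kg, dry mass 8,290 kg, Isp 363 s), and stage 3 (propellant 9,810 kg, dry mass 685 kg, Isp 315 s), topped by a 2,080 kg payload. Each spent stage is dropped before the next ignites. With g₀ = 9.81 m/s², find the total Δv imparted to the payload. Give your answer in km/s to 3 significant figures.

Δv ≈ 13.3 km/s

Ignition mass of stage 1 = 348,000+55,400 + 81,000+8,290 + 9,810+685 + 2,080 = 505,265 kg.
Stage 1: m₀ = 505,265 kg, m_f = 505,265 − 348,000 = 157,265 kg; Δv = 261×9.81×ln(3.213) = 2560.4×1.1672 ≈ 2988 m/s.
Stage 2: m₀ = 101,865 kg, m_f = 101,865 − 81,000 = 20,865 kg; Δv = 363×9.81×ln(4.882) = 3561.0×1.5856 ≈ 5646 m/s.
Stage 3: m₀ = 12,575 kg, m_f = 12,575 − 9,810 = 2,765 kg; Δv = 315×9.81×ln(4.548) = 3090.2×1.5147 ≈ 4681 m/s.
Total Δv = 2988 + 5646 + 4681 = 13315 m/s.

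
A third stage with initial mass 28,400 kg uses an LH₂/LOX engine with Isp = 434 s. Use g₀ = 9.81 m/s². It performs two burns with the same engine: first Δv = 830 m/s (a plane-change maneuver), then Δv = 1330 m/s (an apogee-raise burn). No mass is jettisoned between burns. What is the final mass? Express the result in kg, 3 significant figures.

v_e = Isp · g₀ = 434 × 9.81 = 4257.5 m/s.
After the first burn: m = 28400 × exp(−830/4257.5) = 28400 × 0.82288 = 23,369.8 kg.
After the second burn: m = 23,369.8 × exp(−1330/4257.5) = 23,369.8 × 0.73170 = 17,099.7 kg.

final mass ≈ 17100 kg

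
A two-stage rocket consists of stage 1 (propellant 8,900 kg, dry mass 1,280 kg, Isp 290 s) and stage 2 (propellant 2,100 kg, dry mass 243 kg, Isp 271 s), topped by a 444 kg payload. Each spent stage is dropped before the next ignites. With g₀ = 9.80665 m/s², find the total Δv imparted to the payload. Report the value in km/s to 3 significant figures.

Ignition mass of stage 1 = 8,900+1,280 + 2,100+243 + 444 = 12,967 kg.
Stage 1: m₀ = 12,967 kg, m_f = 12,967 − 8,900 = 4,067 kg; Δv = 290×9.80665×ln(3.188) = 2843.9×1.1595 ≈ 3298 m/s.
Stage 2: m₀ = 2,787 kg, m_f = 2,787 − 2,100 = 687 kg; Δv = 271×9.80665×ln(4.057) = 2657.6×1.4004 ≈ 3722 m/s.
Total Δv = 3298 + 3722 = 7020 m/s.

Δv ≈ 7.02 km/s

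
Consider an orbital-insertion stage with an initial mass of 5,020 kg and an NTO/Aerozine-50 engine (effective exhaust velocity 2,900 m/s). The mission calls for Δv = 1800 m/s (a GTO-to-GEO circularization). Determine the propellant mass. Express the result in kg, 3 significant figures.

propellant mass ≈ 2320 kg

m₀/m_f = exp(Δv / v_e) = exp(1800 / 2900.0) = exp(0.6207) = 1.8602.
m_f = 5,020 / 1.8602 = 2,698.63 kg, so propellant = m₀ − m_f = 5,020 − 2,698.63 = 2,321.37 kg.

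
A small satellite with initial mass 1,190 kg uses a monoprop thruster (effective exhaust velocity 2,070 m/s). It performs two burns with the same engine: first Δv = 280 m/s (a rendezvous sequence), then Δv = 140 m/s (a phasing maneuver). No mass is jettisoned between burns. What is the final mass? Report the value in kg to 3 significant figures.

final mass ≈ 971 kg

After the first burn: m = 1190 × exp(−280/2070.0) = 1190 × 0.87348 = 1,039.44 kg.
After the second burn: m = 1,039.44 × exp(−140/2070.0) = 1,039.44 × 0.93460 = 971.461 kg.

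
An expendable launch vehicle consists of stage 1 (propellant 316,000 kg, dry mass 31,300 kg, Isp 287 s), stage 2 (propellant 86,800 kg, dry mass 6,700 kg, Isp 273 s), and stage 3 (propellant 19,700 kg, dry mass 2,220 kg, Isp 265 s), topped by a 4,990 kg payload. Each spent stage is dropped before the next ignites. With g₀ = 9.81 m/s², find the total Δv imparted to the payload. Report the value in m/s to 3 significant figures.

Δv ≈ 10000 m/s

Ignition mass of stage 1 = 316,000+31,300 + 86,800+6,700 + 19,700+2,220 + 4,990 = 467,710 kg.
Stage 1: m₀ = 467,710 kg, m_f = 467,710 − 316,000 = 151,710 kg; Δv = 287×9.81×ln(3.083) = 2815.5×1.1259 ≈ 3170 m/s.
Stage 2: m₀ = 120,410 kg, m_f = 120,410 − 86,800 = 33,610 kg; Δv = 273×9.81×ln(3.583) = 2678.1×1.2761 ≈ 3418 m/s.
Stage 3: m₀ = 26,910 kg, m_f = 26,910 − 19,700 = 7,210 kg; Δv = 265×9.81×ln(3.732) = 2599.7×1.3170 ≈ 3424 m/s.
Total Δv = 3170 + 3418 + 3424 = 10012 m/s.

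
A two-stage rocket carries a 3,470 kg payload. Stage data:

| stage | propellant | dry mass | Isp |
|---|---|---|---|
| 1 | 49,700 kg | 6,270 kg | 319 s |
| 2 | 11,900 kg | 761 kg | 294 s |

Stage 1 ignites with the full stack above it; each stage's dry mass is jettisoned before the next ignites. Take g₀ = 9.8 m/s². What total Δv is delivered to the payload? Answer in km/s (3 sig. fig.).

Ignition mass of stage 1 = 49,700+6,270 + 11,900+761 + 3,470 = 72,101 kg.
Stage 1: m₀ = 72,101 kg, m_f = 72,101 − 49,700 = 22,401 kg; Δv = 319×9.8×ln(3.219) = 3126.2×1.1690 ≈ 3654 m/s.
Stage 2: m₀ = 16,131 kg, m_f = 16,131 − 11,900 = 4,231 kg; Δv = 294×9.8×ln(3.813) = 2881.2×1.3383 ≈ 3856 m/s.
Total Δv = 3654 + 3856 = 7510 m/s.

Δv ≈ 7.51 km/s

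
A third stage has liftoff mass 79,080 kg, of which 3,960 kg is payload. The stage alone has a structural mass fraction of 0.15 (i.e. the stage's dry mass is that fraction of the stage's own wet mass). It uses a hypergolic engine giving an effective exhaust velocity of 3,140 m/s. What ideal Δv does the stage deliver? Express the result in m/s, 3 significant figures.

Stage wet mass = m₀ − payload = 79,080 − 3,960 = 75,120 kg.
Stage dry mass = ε × stage wet mass = 0.15 × 75,120 = 11,268 kg.
Burnout mass m_f = stage dry + payload = 11,268 + 3,960 = 15,228 kg.
From the ideal rocket equation, Δv = v_e · ln(79,080/15,228) = 3140.0 × ln(5.193) = 3140.0 × 1.6473 ≈ 5173 m/s.

Δv ≈ 5170 m/s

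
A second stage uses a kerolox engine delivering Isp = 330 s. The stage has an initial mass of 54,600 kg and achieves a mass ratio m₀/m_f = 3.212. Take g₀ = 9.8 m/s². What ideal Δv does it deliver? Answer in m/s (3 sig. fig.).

Δv ≈ 3770 m/s

v_e = Isp · g₀ = 330 × 9.8 = 3234.0 m/s.
Δv = v_e · ln(3.212) = 3234.0 × 1.1669 ≈ 3773.7 m/s.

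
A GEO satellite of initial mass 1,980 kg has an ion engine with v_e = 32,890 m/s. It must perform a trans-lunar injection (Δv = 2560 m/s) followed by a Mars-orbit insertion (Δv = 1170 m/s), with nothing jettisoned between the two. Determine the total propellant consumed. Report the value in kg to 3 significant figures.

total propellant consumed ≈ 212 kg

After the first burn: m = 1980 × exp(−2560/32890.0) = 1980 × 0.92512 = 1,831.74 kg.
After the second burn: m = 1,831.74 × exp(−1170/32890.0) = 1,831.74 × 0.96505 = 1,767.72 kg.
Total propellant = m₀ − m_final = 1980 − 1,767.72 = 212.28 kg.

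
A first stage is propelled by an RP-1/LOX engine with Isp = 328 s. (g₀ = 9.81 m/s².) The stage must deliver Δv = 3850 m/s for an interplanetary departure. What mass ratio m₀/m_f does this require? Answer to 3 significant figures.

mass ratio ≈ 3.31

v_e = Isp · g₀ = 328 × 9.81 = 3217.7 m/s.
m₀/m_f = exp(Δv / v_e) = exp(3850 / 3217.7) = exp(1.1965) = 3.3086.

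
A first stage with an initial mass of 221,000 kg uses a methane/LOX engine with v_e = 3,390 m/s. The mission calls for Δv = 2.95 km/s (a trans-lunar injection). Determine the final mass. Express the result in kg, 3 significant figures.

Using Δv = v_e ln(m₀/m_f): m₀/m_f = exp(Δv / v_e) = exp(2950 / 3390.0) = exp(0.8702) = 2.3874.
m_f = m₀ / 2.3874 = 221,000 / 2.3874 = 92,569.3 kg.

final mass ≈ 92600 kg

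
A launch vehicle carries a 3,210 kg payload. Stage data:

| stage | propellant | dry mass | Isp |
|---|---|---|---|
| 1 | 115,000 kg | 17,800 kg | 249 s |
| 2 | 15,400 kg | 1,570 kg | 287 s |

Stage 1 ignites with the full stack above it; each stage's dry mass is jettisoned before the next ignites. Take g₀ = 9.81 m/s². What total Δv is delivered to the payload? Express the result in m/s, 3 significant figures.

Δv ≈ 7460 m/s

Ignition mass of stage 1 = 115,000+17,800 + 15,400+1,570 + 3,210 = 152,980 kg.
Stage 1: m₀ = 152,980 kg, m_f = 152,980 − 115,000 = 37,980 kg; Δv = 249×9.81×ln(4.028) = 2442.7×1.3932 ≈ 3403 m/s.
Stage 2: m₀ = 20,180 kg, m_f = 20,180 − 15,400 = 4,780 kg; Δv = 287×9.81×ln(4.222) = 2815.5×1.4403 ≈ 4055 m/s.
Total Δv = 3403 + 4055 = 7458 m/s.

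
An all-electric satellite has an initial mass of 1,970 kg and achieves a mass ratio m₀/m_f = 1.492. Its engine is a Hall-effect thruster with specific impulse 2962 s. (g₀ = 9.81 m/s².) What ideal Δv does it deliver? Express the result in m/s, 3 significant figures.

v_e = Isp · g₀ = 2962 × 9.81 = 29057.2 m/s.
Rocket equation: Δv = v_e · ln(1.492) = 29057.2 × 0.4001 ≈ 11626.3 m/s.

Δv ≈ 11600 m/s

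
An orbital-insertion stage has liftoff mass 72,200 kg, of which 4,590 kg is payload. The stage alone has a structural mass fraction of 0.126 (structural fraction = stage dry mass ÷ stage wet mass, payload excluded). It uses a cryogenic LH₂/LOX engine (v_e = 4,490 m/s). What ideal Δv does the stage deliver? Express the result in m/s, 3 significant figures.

Stage wet mass = m₀ − payload = 72,200 − 4,590 = 67,610 kg.
Stage dry mass = ε × stage wet mass = 0.126 × 67,610 = 8,518.86 kg.
Burnout mass m_f = stage dry + payload = 8,518.86 + 4,590 = 13,108.86 kg.
Δv = v_e · ln(72,200/13,108.86) = 4490.0 × ln(5.508) = 4490.0 × 1.7062 ≈ 7661 m/s.

Δv ≈ 7660 m/s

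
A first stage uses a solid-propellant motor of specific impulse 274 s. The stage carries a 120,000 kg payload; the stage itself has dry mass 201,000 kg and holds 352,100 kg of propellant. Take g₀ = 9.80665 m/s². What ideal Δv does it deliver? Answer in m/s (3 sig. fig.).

v_e = Isp · g₀ = 274 × 9.80665 = 2687.0 m/s.
m₀ = payload + dry + propellant = 120,000 + 201,000 + 352,100 = 673,100 kg.
m_f = payload + dry = 120,000 + 201,000 = 321,000 kg.
From the ideal rocket equation, Δv = v_e · ln(m₀/m_f) = 2687.0 × ln(2.097) = 2687.0 × 0.7405 ≈ 1989.6 m/s.

Δv ≈ 1990 m/s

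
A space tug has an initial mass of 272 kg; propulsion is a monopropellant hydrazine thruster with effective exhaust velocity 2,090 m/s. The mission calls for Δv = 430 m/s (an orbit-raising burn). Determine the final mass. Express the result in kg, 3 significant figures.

final mass ≈ 221 kg

By the Tsiolkovsky rocket equation, m₀/m_f = exp(Δv / v_e) = exp(430 / 2090.0) = exp(0.2057) = 1.2284.
m_f = m₀ / 1.2284 = 272 / 1.2284 = 221.426 kg.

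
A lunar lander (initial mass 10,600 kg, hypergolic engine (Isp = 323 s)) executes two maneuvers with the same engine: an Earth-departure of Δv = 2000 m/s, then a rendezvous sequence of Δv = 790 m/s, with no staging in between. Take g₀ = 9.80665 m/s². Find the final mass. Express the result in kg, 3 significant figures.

final mass ≈ 4390 kg

v_e = Isp · g₀ = 323 × 9.80665 = 3167.5 m/s.
After the first burn: m = 10600 × exp(−2000/3167.5) = 10600 × 0.53184 = 5,637.5 kg.
After the second burn: m = 5,637.5 × exp(−790/3167.5) = 5,637.5 × 0.77926 = 4,393.08 kg.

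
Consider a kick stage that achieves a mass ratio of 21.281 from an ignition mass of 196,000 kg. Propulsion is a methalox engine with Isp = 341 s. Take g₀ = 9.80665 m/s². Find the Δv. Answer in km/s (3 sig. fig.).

Δv ≈ 10.2 km/s

v_e = Isp · g₀ = 341 × 9.80665 = 3344.1 m/s.
Δv = v_e · ln(21.281) = 3344.1 × 3.0578 ≈ 10225.5 m/s.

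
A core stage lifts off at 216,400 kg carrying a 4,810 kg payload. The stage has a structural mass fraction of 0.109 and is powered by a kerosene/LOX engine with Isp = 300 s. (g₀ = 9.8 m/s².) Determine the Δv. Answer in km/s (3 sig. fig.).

Δv ≈ 6.03 km/s

Stage wet mass = m₀ − payload = 216,400 − 4,810 = 211,590 kg.
Stage dry mass = ε × stage wet mass = 0.109 × 211,590 = 23,063.3 kg.
Burnout mass m_f = stage dry + payload = 23,063.3 + 4,810 = 27,873.3 kg.
v_e = Isp · g₀ = 300 × 9.8 = 2940.0 m/s.
By the Tsiolkovsky rocket equation, Δv = v_e · ln(216,400/27,873.3) = 2940.0 × ln(7.764) = 2940.0 × 2.0495 ≈ 6025 m/s.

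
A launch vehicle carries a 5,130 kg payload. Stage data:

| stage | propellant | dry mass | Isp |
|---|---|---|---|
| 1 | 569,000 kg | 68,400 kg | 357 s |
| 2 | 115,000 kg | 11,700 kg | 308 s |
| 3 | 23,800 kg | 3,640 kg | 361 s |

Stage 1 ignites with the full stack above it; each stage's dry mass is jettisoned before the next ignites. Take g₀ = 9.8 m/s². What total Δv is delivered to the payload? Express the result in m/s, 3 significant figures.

Ignition mass of stage 1 = 569,000+68,400 + 115,000+11,700 + 23,800+3,640 + 5,130 = 796,670 kg.
Stage 1: m₀ = 796,670 kg, m_f = 796,670 − 569,000 = 227,670 kg; Δv = 357×9.8×ln(3.499) = 3498.6×1.2525 ≈ 4382 m/s.
Stage 2: m₀ = 159,270 kg, m_f = 159,270 − 115,000 = 44,270 kg; Δv = 308×9.8×ln(3.598) = 3018.4×1.2803 ≈ 3864 m/s.
Stage 3: m₀ = 32,570 kg, m_f = 32,570 − 23,800 = 8,770 kg; Δv = 361×9.8×ln(3.714) = 3537.8×1.3121 ≈ 4642 m/s.
Total Δv = 4382 + 3864 + 4642 = 12888 m/s.

Δv ≈ 12900 m/s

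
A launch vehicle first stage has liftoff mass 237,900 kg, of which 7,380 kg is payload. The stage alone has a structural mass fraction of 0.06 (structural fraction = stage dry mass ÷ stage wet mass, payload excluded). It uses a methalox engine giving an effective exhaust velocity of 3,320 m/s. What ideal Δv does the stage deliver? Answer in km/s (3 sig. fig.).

Stage wet mass = m₀ − payload = 237,900 − 7,380 = 230,520 kg.
Stage dry mass = ε × stage wet mass = 0.06 × 230,520 = 13,831.2 kg.
Burnout mass m_f = stage dry + payload = 13,831.2 + 7,380 = 21,211.2 kg.
From the ideal rocket equation, Δv = v_e · ln(237,900/21,211.2) = 3320.0 × ln(11.22) = 3320.0 × 2.4173 ≈ 8026 m/s.

Δv ≈ 8.03 km/s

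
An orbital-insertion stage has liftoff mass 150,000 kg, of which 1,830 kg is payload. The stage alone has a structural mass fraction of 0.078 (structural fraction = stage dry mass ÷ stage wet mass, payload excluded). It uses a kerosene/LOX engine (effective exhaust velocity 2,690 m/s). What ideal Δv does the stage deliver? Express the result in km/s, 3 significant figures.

Δv ≈ 6.50 km/s

Stage wet mass = m₀ − payload = 150,000 − 1,830 = 148,170 kg.
Stage dry mass = ε × stage wet mass = 0.078 × 148,170 = 11,557.3 kg.
Burnout mass m_f = stage dry + payload = 11,557.3 + 1,830 = 13,387.3 kg.
From the ideal rocket equation, Δv = v_e · ln(150,000/13,387.3) = 2690.0 × ln(11.2) = 2690.0 × 2.4163 ≈ 6500 m/s.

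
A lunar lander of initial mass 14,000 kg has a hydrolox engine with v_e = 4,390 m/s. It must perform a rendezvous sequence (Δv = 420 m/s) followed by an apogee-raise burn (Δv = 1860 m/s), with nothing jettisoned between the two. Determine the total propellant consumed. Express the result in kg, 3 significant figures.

total propellant consumed ≈ 5670 kg

After the first burn: m = 14000 × exp(−420/4390.0) = 14000 × 0.90876 = 12,722.6 kg.
After the second burn: m = 12,722.6 × exp(−1860/4390.0) = 12,722.6 × 0.65463 = 8,328.6 kg.
Total propellant = m₀ − m_final = 14000 − 8,328.6 = 5,671.4 kg.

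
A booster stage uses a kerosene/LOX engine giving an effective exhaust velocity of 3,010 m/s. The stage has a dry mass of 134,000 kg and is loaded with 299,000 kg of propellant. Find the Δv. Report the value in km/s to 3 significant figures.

m₀ = m_dry + m_prop = 134,000 + 299,000 = 433,000 kg.
Δv = v_e · ln(m₀/m_f) = 3010.0 × ln(3.231) = 3010.0 × 1.1729 ≈ 3530.4 m/s.

Δv ≈ 3.53 km/s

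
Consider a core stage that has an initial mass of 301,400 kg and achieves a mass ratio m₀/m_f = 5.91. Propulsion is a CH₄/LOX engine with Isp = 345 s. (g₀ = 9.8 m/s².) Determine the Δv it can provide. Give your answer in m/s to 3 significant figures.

v_e = Isp · g₀ = 345 × 9.8 = 3381.0 m/s.
By the Tsiolkovsky rocket equation, Δv = v_e · ln(5.91) = 3381.0 × 1.7766 ≈ 6006.8 m/s.

Δv ≈ 6010 m/s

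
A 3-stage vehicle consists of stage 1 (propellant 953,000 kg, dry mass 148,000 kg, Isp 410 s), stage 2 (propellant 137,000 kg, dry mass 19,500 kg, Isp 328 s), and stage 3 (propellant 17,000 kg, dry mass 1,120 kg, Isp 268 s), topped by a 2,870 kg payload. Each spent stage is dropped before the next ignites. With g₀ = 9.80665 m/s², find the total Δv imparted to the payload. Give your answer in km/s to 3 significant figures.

Ignition mass of stage 1 = 953,000+148,000 + 137,000+19,500 + 17,000+1,120 + 2,870 = 1,278,490 kg.
Stage 1: m₀ = 1,278,490 kg, m_f = 1,278,490 − 953,000 = 325,490 kg; Δv = 410×9.80665×ln(3.928) = 4020.7×1.3681 ≈ 5501 m/s.
Stage 2: m₀ = 177,490 kg, m_f = 177,490 − 137,000 = 40,490 kg; Δv = 328×9.80665×ln(4.384) = 3216.6×1.4779 ≈ 4754 m/s.
Stage 3: m₀ = 20,990 kg, m_f = 20,990 − 17,000 = 3,990 kg; Δv = 268×9.80665×ln(5.261) = 2628.2×1.6603 ≈ 4363 m/s.
Total Δv = 5501 + 4754 + 4363 = 14618 m/s.

Δv ≈ 14.6 km/s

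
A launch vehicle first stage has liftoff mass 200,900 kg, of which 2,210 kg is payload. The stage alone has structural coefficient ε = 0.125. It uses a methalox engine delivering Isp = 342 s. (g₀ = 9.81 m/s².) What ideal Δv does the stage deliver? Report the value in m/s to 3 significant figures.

Δv ≈ 6730 m/s

Stage wet mass = m₀ − payload = 200,900 − 2,210 = 198,690 kg.
Stage dry mass = ε × stage wet mass = 0.125 × 198,690 = 24,836.3 kg.
Burnout mass m_f = stage dry + payload = 24,836.3 + 2,210 = 27,046.3 kg.
v_e = Isp · g₀ = 342 × 9.81 = 3355.0 m/s.
Δv = v_e · ln(200,900/27,046.3) = 3355.0 × ln(7.428) = 3355.0 × 2.0053 ≈ 6728 m/s.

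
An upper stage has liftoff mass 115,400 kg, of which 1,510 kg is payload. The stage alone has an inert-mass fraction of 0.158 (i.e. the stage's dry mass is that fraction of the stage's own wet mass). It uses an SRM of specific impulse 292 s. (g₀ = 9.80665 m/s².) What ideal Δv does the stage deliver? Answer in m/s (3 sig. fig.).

Δv ≈ 5090 m/s

Stage wet mass = m₀ − payload = 115,400 − 1,510 = 113,890 kg.
Stage dry mass = ε × stage wet mass = 0.158 × 113,890 = 17,994.6 kg.
Burnout mass m_f = stage dry + payload = 17,994.6 + 1,510 = 19,504.6 kg.
v_e = Isp · g₀ = 292 × 9.80665 = 2863.5 m/s.
From the ideal rocket equation, Δv = v_e · ln(115,400/19,504.6) = 2863.5 × ln(5.917) = 2863.5 × 1.7778 ≈ 5091 m/s.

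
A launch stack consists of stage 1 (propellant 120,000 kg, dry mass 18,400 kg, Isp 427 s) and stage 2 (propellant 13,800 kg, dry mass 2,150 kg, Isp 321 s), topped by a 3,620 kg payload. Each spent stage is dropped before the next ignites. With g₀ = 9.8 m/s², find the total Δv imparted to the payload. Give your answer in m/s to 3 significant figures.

Δv ≈ 9810 m/s

Ignition mass of stage 1 = 120,000+18,400 + 13,800+2,150 + 3,620 = 157,970 kg.
Stage 1: m₀ = 157,970 kg, m_f = 157,970 − 120,000 = 37,970 kg; Δv = 427×9.8×ln(4.16) = 4184.6×1.4256 ≈ 5966 m/s.
Stage 2: m₀ = 19,570 kg, m_f = 19,570 − 13,800 = 5,770 kg; Δv = 321×9.8×ln(3.392) = 3145.8×1.2213 ≈ 3842 m/s.
Total Δv = 5966 + 3842 = 9808 m/s.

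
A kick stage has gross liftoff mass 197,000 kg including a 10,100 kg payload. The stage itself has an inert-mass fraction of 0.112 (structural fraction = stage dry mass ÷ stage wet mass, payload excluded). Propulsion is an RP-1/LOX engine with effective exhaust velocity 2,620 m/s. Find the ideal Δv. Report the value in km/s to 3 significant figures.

Stage wet mass = m₀ − payload = 197,000 − 10,100 = 186,900 kg.
Stage dry mass = ε × stage wet mass = 0.112 × 186,900 = 20,932.8 kg.
Burnout mass m_f = stage dry + payload = 20,932.8 + 10,100 = 31,032.8 kg.
Δv = v_e · ln(197,000/31,032.8) = 2620.0 × ln(6.348) = 2620.0 × 1.8482 ≈ 4842 m/s.

Δv ≈ 4.84 km/s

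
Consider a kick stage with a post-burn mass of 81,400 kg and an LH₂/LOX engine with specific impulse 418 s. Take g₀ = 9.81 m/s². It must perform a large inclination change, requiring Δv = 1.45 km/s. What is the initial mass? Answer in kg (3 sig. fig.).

initial mass ≈ 116000 kg

v_e = Isp · g₀ = 418 × 9.81 = 4100.6 m/s.
From the ideal rocket equation, m₀/m_f = exp(Δv / v_e) = exp(1450 / 4100.6) = exp(0.3536) = 1.4242.
m₀ = m_f × 1.4242 = 81,400 × 1.4242 = 115,930 kg.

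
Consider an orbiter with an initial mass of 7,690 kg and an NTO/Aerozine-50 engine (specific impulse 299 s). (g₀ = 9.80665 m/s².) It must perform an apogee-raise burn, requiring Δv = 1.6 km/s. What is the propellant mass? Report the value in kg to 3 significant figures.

propellant mass ≈ 3230 kg

v_e = Isp · g₀ = 299 × 9.80665 = 2932.2 m/s.
m₀/m_f = exp(Δv / v_e) = exp(1600 / 2932.2) = exp(0.5457) = 1.7258.
m_f = 7,690 / 1.7258 = 4,455.9 kg, so propellant = m₀ − m_f = 7,690 − 4,455.9 = 3,234.1 kg.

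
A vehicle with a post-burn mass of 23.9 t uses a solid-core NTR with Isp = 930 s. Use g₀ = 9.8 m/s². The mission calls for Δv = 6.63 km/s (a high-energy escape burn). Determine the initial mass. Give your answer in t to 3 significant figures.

initial mass ≈ 49.5 t

v_e = Isp · g₀ = 930 × 9.8 = 9114.0 m/s.
m₀/m_f = exp(Δv / v_e) = exp(6630 / 9114.0) = exp(0.7275) = 2.0698.
m₀ = m_f × 2.0698 = 23.9 × 2.0698 = 49.4682 t.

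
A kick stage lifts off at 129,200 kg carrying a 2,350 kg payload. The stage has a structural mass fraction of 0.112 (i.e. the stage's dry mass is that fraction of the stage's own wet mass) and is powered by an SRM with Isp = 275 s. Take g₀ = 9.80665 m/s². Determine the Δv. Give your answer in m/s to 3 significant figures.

Stage wet mass = m₀ − payload = 129,200 − 2,350 = 126,850 kg.
Stage dry mass = ε × stage wet mass = 0.112 × 126,850 = 14,207.2 kg.
Burnout mass m_f = stage dry + payload = 14,207.2 + 2,350 = 16,557.2 kg.
v_e = Isp · g₀ = 275 × 9.80665 = 2696.8 m/s.
Δv = v_e · ln(129,200/16,557.2) = 2696.8 × ln(7.803) = 2696.8 × 2.0545 ≈ 5541 m/s.

Δv ≈ 5540 m/s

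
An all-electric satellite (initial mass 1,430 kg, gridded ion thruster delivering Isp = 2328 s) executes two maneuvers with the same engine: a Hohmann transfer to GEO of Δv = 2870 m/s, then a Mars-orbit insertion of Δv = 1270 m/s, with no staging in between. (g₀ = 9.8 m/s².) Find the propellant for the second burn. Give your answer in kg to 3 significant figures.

v_e = Isp · g₀ = 2328 × 9.8 = 22814.4 m/s.
After the first burn: m = 1430 × exp(−2870/22814.4) = 1430 × 0.88179 = 1,260.96 kg.
After the second burn: m = 1,260.96 × exp(−1270/22814.4) = 1,260.96 × 0.94585 = 1,192.68 kg.
Second-burn propellant = 1,260.96 − 1,192.68 = 68.28 kg.

propellant for the second burn ≈ 68.3 kg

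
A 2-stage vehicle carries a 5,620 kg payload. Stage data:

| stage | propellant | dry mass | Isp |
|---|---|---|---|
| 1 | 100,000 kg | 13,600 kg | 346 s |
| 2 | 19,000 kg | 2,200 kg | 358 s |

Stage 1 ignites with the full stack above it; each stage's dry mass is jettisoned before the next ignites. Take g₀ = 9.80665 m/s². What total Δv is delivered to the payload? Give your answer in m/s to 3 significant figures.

Ignition mass of stage 1 = 100,000+13,600 + 19,000+2,200 + 5,620 = 140,420 kg.
Stage 1: m₀ = 140,420 kg, m_f = 140,420 − 100,000 = 40,420 kg; Δv = 346×9.80665×ln(3.474) = 3393.1×1.2453 ≈ 4225 m/s.
Stage 2: m₀ = 26,820 kg, m_f = 26,820 − 19,000 = 7,820 kg; Δv = 358×9.80665×ln(3.43) = 3510.8×1.2325 ≈ 4327 m/s.
Total Δv = 4225 + 4327 = 8552 m/s.

Δv ≈ 8550 m/s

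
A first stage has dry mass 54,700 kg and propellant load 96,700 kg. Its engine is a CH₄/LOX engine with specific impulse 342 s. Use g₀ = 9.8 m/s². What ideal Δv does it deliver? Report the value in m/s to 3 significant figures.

v_e = Isp · g₀ = 342 × 9.8 = 3351.6 m/s.
m₀ = m_dry + m_prop = 54,700 + 96,700 = 151,400 kg.
Using Δv = v_e ln(m₀/m_f): Δv = v_e · ln(m₀/m_f) = 3351.6 × ln(2.768) = 3351.6 × 1.0181 ≈ 3412.1 m/s.

Δv ≈ 3410 m/s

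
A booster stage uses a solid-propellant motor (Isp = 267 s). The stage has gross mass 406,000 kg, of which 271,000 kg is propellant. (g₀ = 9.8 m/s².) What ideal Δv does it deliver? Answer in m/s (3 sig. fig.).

v_e = Isp · g₀ = 267 × 9.8 = 2616.6 m/s.
m_f = m₀ − m_prop = 406,000 − 271,000 = 135,000 kg.
By the Tsiolkovsky rocket equation, Δv = v_e · ln(m₀/m_f) = 2616.6 × ln(3.007) = 2616.6 × 1.1011 ≈ 2881.1 m/s.

Δv ≈ 2880 m/s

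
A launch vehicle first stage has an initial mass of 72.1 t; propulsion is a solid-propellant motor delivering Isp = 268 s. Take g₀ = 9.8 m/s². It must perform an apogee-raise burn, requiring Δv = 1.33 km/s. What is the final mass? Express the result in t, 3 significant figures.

final mass ≈ 43.5 t

v_e = Isp · g₀ = 268 × 9.8 = 2626.4 m/s.
By the Tsiolkovsky rocket equation, m₀/m_f = exp(Δv / v_e) = exp(1330 / 2626.4) = exp(0.5064) = 1.6593.
m_f = m₀ / 1.6593 = 72.1 / 1.6593 = 43.4521 t.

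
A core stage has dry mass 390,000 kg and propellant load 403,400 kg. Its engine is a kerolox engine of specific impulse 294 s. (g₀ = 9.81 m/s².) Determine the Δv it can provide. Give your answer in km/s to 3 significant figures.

Δv ≈ 2.05 km/s

v_e = Isp · g₀ = 294 × 9.81 = 2884.1 m/s.
m₀ = m_dry + m_prop = 390,000 + 403,400 = 793,400 kg.
Δv = v_e · ln(m₀/m_f) = 2884.1 × ln(2.034) = 2884.1 × 0.7102 ≈ 2048.3 m/s.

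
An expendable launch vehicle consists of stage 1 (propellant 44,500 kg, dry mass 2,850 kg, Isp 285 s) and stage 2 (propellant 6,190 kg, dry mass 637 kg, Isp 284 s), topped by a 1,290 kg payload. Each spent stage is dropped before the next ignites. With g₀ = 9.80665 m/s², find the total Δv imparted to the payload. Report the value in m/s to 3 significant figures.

Ignition mass of stage 1 = 44,500+2,850 + 6,190+637 + 1,290 = 55,467 kg.
Stage 1: m₀ = 55,467 kg, m_f = 55,467 − 44,500 = 10,967 kg; Δv = 285×9.80665×ln(5.058) = 2794.9×1.6209 ≈ 4530 m/s.
Stage 2: m₀ = 8,117 kg, m_f = 8,117 − 6,190 = 1,927 kg; Δv = 284×9.80665×ln(4.212) = 2785.1×1.4380 ≈ 4005 m/s.
Total Δv = 4530 + 4005 = 8535 m/s.

Δv ≈ 8540 m/s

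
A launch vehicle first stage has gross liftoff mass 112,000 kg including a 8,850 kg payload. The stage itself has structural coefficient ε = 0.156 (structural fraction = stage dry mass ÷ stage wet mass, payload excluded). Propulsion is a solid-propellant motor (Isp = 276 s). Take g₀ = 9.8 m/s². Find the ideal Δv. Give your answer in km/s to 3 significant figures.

Δv ≈ 4.06 km/s

Stage wet mass = m₀ − payload = 112,000 − 8,850 = 103,150 kg.
Stage dry mass = ε × stage wet mass = 0.156 × 103,150 = 16,091.4 kg.
Burnout mass m_f = stage dry + payload = 16,091.4 + 8,850 = 24,941.4 kg.
v_e = Isp · g₀ = 276 × 9.8 = 2704.8 m/s.
From the ideal rocket equation, Δv = v_e · ln(112,000/24,941.4) = 2704.8 × ln(4.491) = 2704.8 × 1.5020 ≈ 4063 m/s.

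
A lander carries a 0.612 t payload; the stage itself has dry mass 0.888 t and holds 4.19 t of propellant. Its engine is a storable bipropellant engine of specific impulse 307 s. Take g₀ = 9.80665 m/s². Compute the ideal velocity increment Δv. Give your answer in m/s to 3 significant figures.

v_e = Isp · g₀ = 307 × 9.80665 = 3010.6 m/s.
m₀ = payload + dry + propellant = 0.612 + 0.888 + 4.19 = 5.69 t.
m_f = payload + dry = 0.612 + 0.888 = 1.5 t.
Δv = v_e · ln(m₀/m_f) = 3010.6 × ln(3.793) = 3010.6 × 1.3332 ≈ 4013.9 m/s.

Δv ≈ 4010 m/s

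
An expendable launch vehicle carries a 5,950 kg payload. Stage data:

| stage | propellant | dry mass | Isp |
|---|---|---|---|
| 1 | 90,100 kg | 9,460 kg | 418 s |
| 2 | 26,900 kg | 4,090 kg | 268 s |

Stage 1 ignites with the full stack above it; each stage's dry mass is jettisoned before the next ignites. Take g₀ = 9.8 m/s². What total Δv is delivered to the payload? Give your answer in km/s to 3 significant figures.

Ignition mass of stage 1 = 90,100+9,460 + 26,900+4,090 + 5,950 = 136,500 kg.
Stage 1: m₀ = 136,500 kg, m_f = 136,500 − 90,100 = 46,400 kg; Δv = 418×9.8×ln(2.942) = 4096.4×1.0790 ≈ 4420 m/s.
Stage 2: m₀ = 36,940 kg, m_f = 36,940 − 26,900 = 10,040 kg; Δv = 268×9.8×ln(3.679) = 2626.4×1.3027 ≈ 3421 m/s.
Total Δv = 4420 + 3421 = 7841 m/s.

Δv ≈ 7.84 km/s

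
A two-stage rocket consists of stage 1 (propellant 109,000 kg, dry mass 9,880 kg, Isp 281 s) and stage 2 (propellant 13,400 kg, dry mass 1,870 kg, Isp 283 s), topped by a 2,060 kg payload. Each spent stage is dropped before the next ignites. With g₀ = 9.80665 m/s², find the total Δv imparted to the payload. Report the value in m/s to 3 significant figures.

Ignition mass of stage 1 = 109,000+9,880 + 13,400+1,870 + 2,060 = 136,210 kg.
Stage 1: m₀ = 136,210 kg, m_f = 136,210 − 109,000 = 27,210 kg; Δv = 281×9.80665×ln(5.006) = 2755.7×1.6106 ≈ 4438 m/s.
Stage 2: m₀ = 17,330 kg, m_f = 17,330 − 13,400 = 3,930 kg; Δv = 283×9.80665×ln(4.41) = 2775.3×1.4838 ≈ 4118 m/s.
Total Δv = 4438 + 4118 = 8556 m/s.

Δv ≈ 8560 m/s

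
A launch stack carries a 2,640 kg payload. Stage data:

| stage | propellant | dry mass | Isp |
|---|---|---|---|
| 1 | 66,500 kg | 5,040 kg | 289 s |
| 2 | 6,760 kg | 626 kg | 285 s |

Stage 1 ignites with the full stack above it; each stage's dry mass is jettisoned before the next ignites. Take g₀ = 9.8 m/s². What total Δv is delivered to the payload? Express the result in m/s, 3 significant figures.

Δv ≈ 7920 m/s

Ignition mass of stage 1 = 66,500+5,040 + 6,760+626 + 2,640 = 81,566 kg.
Stage 1: m₀ = 81,566 kg, m_f = 81,566 − 66,500 = 15,066 kg; Δv = 289×9.8×ln(5.414) = 2832.2×1.6890 ≈ 4784 m/s.
Stage 2: m₀ = 10,026 kg, m_f = 10,026 − 6,760 = 3,266 kg; Δv = 285×9.8×ln(3.07) = 2793.0×1.1216 ≈ 3133 m/s.
Total Δv = 4784 + 3133 = 7917 m/s.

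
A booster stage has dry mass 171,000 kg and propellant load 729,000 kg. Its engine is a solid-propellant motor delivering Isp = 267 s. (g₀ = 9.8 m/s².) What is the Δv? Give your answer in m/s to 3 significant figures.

Δv ≈ 4350 m/s

v_e = Isp · g₀ = 267 × 9.8 = 2616.6 m/s.
m₀ = m_dry + m_prop = 171,000 + 729,000 = 900,000 kg.
Rocket equation: Δv = v_e · ln(m₀/m_f) = 2616.6 × ln(5.263) = 2616.6 × 1.6607 ≈ 4345.5 m/s.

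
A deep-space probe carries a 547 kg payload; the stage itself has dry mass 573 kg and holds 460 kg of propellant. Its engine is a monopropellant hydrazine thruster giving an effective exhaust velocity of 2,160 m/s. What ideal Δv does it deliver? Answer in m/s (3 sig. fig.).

m₀ = payload + dry + propellant = 547 + 573 + 460 = 1,580 kg.
m_f = payload + dry = 547 + 573 = 1,120 kg.
Δv = v_e · ln(m₀/m_f) = 2160.0 × ln(1.411) = 2160.0 × 0.3441 ≈ 743.2 m/s.

Δv ≈ 743 m/s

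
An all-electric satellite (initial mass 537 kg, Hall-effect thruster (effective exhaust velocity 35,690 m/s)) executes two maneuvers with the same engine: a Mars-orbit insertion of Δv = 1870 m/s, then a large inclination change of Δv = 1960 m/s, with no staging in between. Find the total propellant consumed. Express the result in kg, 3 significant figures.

total propellant consumed ≈ 54.6 kg

After the first burn: m = 537 × exp(−1870/35690.0) = 537 × 0.94895 = 509.586 kg.
After the second burn: m = 509.586 × exp(−1960/35690.0) = 509.586 × 0.94656 = 482.354 kg.
Total propellant = m₀ − m_final = 537 − 482.354 = 54.646 kg.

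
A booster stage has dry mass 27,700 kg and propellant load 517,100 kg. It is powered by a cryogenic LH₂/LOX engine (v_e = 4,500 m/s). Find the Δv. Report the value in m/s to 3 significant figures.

m₀ = m_dry + m_prop = 27,700 + 517,100 = 544,800 kg.
Rocket equation: Δv = v_e · ln(m₀/m_f) = 4500.0 × ln(19.67) = 4500.0 × 2.9790 ≈ 13405.4 m/s.

Δv ≈ 13400 m/s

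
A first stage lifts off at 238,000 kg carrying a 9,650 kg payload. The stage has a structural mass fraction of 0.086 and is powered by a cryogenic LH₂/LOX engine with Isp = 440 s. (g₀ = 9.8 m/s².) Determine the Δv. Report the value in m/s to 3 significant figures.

Stage wet mass = m₀ − payload = 238,000 − 9,650 = 228,350 kg.
Stage dry mass = ε × stage wet mass = 0.086 × 228,350 = 19,638.1 kg.
Burnout mass m_f = stage dry + payload = 19,638.1 + 9,650 = 29,288.1 kg.
v_e = Isp · g₀ = 440 × 9.8 = 4312.0 m/s.
Δv = v_e · ln(238,000/29,288.1) = 4312.0 × ln(8.126) = 4312.0 × 2.0951 ≈ 9034 m/s.

Δv ≈ 9030 m/s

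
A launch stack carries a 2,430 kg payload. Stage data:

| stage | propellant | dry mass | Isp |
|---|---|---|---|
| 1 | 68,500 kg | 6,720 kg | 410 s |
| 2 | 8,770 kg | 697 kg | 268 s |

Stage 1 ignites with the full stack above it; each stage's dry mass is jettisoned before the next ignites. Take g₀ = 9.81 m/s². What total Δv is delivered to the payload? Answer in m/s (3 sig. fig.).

Ignition mass of stage 1 = 68,500+6,720 + 8,770+697 + 2,430 = 87,117 kg.
Stage 1: m₀ = 87,117 kg, m_f = 87,117 − 68,500 = 18,617 kg; Δv = 410×9.81×ln(4.679) = 4022.1×1.5432 ≈ 6207 m/s.
Stage 2: m₀ = 11,897 kg, m_f = 11,897 − 8,770 = 3,127 kg; Δv = 268×9.81×ln(3.805) = 2629.1×1.3362 ≈ 3513 m/s.
Total Δv = 6207 + 3513 = 9720 m/s.

Δv ≈ 9720 m/s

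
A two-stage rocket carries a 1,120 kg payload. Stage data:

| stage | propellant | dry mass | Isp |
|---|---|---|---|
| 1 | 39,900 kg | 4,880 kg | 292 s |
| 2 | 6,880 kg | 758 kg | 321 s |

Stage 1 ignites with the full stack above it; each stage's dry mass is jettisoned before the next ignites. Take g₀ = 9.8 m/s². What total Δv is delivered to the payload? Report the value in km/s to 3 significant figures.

Δv ≈ 8.76 km/s

Ignition mass of stage 1 = 39,900+4,880 + 6,880+758 + 1,120 = 53,538 kg.
Stage 1: m₀ = 53,538 kg, m_f = 53,538 − 39,900 = 13,638 kg; Δv = 292×9.8×ln(3.926) = 2861.6×1.3675 ≈ 3913 m/s.
Stage 2: m₀ = 8,758 kg, m_f = 8,758 − 6,880 = 1,878 kg; Δv = 321×9.8×ln(4.663) = 3145.8×1.5398 ≈ 4844 m/s.
Total Δv = 3913 + 4844 = 8757 m/s.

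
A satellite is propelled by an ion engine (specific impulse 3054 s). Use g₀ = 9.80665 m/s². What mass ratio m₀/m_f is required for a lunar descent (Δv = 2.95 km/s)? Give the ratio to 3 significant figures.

mass ratio ≈ 1.10

v_e = Isp · g₀ = 3054 × 9.80665 = 29949.5 m/s.
m₀/m_f = exp(Δv / v_e) = exp(2950 / 29949.5) = exp(0.0985) = 1.1035.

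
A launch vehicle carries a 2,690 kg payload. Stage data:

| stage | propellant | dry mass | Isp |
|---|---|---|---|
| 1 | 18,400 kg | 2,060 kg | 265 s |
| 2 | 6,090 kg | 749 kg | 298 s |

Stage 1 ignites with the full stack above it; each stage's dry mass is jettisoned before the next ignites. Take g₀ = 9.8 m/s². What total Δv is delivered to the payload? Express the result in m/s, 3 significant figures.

Ignition mass of stage 1 = 18,400+2,060 + 6,090+749 + 2,690 = 29,989 kg.
Stage 1: m₀ = 29,989 kg, m_f = 29,989 − 18,400 = 11,589 kg; Δv = 265×9.8×ln(2.588) = 2597.0×0.9508 ≈ 2469 m/s.
Stage 2: m₀ = 9,529 kg, m_f = 9,529 − 6,090 = 3,439 kg; Δv = 298×9.8×ln(2.771) = 2920.4×1.0192 ≈ 2976 m/s.
Total Δv = 2469 + 2976 = 5445 m/s.

Δv ≈ 5450 m/s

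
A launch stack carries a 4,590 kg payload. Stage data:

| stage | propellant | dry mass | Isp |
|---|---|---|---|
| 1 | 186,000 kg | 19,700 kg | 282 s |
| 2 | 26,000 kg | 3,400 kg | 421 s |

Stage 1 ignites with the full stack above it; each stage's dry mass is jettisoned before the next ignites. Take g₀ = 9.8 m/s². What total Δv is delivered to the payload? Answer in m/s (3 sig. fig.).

Δv ≈ 10100 m/s

Ignition mass of stage 1 = 186,000+19,700 + 26,000+3,400 + 4,590 = 239,690 kg.
Stage 1: m₀ = 239,690 kg, m_f = 239,690 − 186,000 = 53,690 kg; Δv = 282×9.8×ln(4.464) = 2763.6×1.4961 ≈ 4135 m/s.
Stage 2: m₀ = 33,990 kg, m_f = 33,990 − 26,000 = 7,990 kg; Δv = 421×9.8×ln(4.254) = 4125.8×1.4479 ≈ 5974 m/s.
Total Δv = 4135 + 5974 = 10109 m/s.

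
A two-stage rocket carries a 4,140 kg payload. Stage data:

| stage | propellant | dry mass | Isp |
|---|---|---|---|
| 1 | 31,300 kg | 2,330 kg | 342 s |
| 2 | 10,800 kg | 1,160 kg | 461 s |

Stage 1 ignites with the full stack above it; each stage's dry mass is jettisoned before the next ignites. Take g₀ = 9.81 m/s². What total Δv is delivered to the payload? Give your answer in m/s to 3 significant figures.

Δv ≈ 8360 m/s

Ignition mass of stage 1 = 31,300+2,330 + 10,800+1,160 + 4,140 = 49,730 kg.
Stage 1: m₀ = 49,730 kg, m_f = 49,730 − 31,300 = 18,430 kg; Δv = 342×9.81×ln(2.698) = 3355.0×0.9926 ≈ 3330 m/s.
Stage 2: m₀ = 16,100 kg, m_f = 16,100 − 10,800 = 5,300 kg; Δv = 461×9.81×ln(3.038) = 4522.4×1.1111 ≈ 5025 m/s.
Total Δv = 3330 + 5025 = 8355 m/s.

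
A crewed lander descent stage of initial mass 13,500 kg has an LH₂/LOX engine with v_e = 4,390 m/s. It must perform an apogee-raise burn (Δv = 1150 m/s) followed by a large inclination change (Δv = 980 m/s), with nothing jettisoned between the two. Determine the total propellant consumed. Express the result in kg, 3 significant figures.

After the first burn: m = 13500 × exp(−1150/4390.0) = 13500 × 0.76954 = 10,388.8 kg.
After the second burn: m = 10,388.8 × exp(−980/4390.0) = 10,388.8 × 0.79993 = 8,310.31 kg.
Total propellant = m₀ − m_final = 13500 − 8,310.31 = 5,189.69 kg.

total propellant consumed ≈ 5190 kg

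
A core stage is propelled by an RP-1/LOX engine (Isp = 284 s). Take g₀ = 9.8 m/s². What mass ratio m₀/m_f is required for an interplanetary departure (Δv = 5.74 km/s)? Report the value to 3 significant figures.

v_e = Isp · g₀ = 284 × 9.8 = 2783.2 m/s.
m₀/m_f = exp(Δv / v_e) = exp(5740 / 2783.2) = exp(2.0624) = 7.8646.

mass ratio ≈ 7.86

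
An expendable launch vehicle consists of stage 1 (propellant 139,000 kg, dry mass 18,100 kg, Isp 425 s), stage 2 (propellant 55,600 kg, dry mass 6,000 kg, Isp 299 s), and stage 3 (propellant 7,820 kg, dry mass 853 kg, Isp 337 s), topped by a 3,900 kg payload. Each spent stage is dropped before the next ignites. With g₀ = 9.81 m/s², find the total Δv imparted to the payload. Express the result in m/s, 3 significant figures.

Δv ≈ 11100 m/s

Ignition mass of stage 1 = 139,000+18,100 + 55,600+6,000 + 7,820+853 + 3,900 = 231,273 kg.
Stage 1: m₀ = 231,273 kg, m_f = 231,273 − 139,000 = 92,273 kg; Δv = 425×9.81×ln(2.506) = 4169.2×0.9188 ≈ 3831 m/s.
Stage 2: m₀ = 74,173 kg, m_f = 74,173 − 55,600 = 18,573 kg; Δv = 299×9.81×ln(3.994) = 2933.2×1.3847 ≈ 4062 m/s.
Stage 3: m₀ = 12,573 kg, m_f = 12,573 − 7,820 = 4,753 kg; Δv = 337×9.81×ln(2.645) = 3306.0×0.9728 ≈ 3216 m/s.
Total Δv = 3831 + 4062 + 3216 = 11109 m/s.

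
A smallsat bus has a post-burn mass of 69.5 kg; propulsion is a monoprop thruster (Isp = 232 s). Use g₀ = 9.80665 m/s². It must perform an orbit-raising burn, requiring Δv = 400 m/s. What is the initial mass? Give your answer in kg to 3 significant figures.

v_e = Isp · g₀ = 232 × 9.80665 = 2275.1 m/s.
m₀/m_f = exp(Δv / v_e) = exp(400 / 2275.1) = exp(0.1758) = 1.1922.
m₀ = m_f × 1.1922 = 69.5 × 1.1922 = 82.8579 kg.

initial mass ≈ 82.9 kg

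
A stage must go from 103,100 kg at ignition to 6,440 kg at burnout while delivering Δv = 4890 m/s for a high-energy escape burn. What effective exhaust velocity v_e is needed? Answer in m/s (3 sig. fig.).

v_e ≈ 1760 m/s

ln(m₀/m_f) = ln(103100/6440) = ln(16.01) = 2.7732.
From the ideal rocket equation, v_e = Δv / ln(m₀/m_f) = 4890 / 2.7732 = 1763.3 m/s.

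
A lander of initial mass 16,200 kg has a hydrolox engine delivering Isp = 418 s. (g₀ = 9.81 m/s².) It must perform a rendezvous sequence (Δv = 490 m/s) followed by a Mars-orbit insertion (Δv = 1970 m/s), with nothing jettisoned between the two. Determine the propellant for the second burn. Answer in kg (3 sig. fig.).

propellant for the second burn ≈ 5480 kg

v_e = Isp · g₀ = 418 × 9.81 = 4100.6 m/s.
After the first burn: m = 16200 × exp(−490/4100.6) = 16200 × 0.88737 = 14,375.4 kg.
After the second burn: m = 14,375.4 × exp(−1970/4100.6) = 14,375.4 × 0.61852 = 8,891.47 kg.
Second-burn propellant = 14,375.4 − 8,891.47 = 5,483.93 kg.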